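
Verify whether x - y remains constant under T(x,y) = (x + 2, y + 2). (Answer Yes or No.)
Yes

Substitute T(x,y) = (x + 2, y + 2) into the expression and compare with the original.

Original: x - y
After applying T: (x + 2) - (y + 2) = x - y

This is identical to the original x - y, so the expression is invariant.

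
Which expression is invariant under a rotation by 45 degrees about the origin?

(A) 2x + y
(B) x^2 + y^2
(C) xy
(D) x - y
B

A rotation by 45 degrees sends (x, y) to (sqrt(2)x/2 - sqrt(2)y/2, sqrt(2)x/2 + sqrt(2)y/2).
Substitute the transformed coordinates into each option and compare with the original:
(A) 2x + y  ->  2(sqrt(2)x/2 - sqrt(2)y/2) + (sqrt(2)x/2 + sqrt(2)y/2) = 3sqrt(2)x/2 - sqrt(2)y/2   [differs from 2x + y: not invariant]
(B) x^2 + y^2  ->  (sqrt(2)x/2 - sqrt(2)y/2)^2 + (sqrt(2)x/2 + sqrt(2)y/2)^2 = x^2 + y^2   [equals x^2 + y^2: invariant]
(C) xy  ->  (sqrt(2)x/2 - sqrt(2)y/2)(sqrt(2)x/2 + sqrt(2)y/2) = x^2/2 - y^2/2   [differs from xy: not invariant]
(D) x - y  ->  (sqrt(2)x/2 - sqrt(2)y/2) - (sqrt(2)x/2 + sqrt(2)y/2) = -sqrt(2)y   [differs from x - y: not invariant]

Only option (B), x^2 + y^2, is unchanged by the transformation.
Geometrically, x^2 + y^2 is the squared distance from the origin, which every rotation about the origin preserves.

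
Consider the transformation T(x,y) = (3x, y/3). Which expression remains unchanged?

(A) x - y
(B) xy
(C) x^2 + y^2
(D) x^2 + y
B

An expression E(x,y) is invariant under T if E(T(x,y)) = E(x,y). Here T(x,y) = (3x, y/3).
Substitute the transformed coordinates into each option and compare with the original:
(A) x - y  ->  (3x) - (y/3) = 3x - y/3   [differs from x - y: not invariant]
(B) xy  ->  (3x)(y/3) = xy   [equals xy: invariant]
(C) x^2 + y^2  ->  (3x)^2 + (y/3)^2 = 9x^2 + y^2/9   [differs from x^2 + y^2: not invariant]
(D) x^2 + y  ->  (3x)^2 + (y/3) = 9x^2 + y/3   [differs from x^2 + y: not invariant]

Only option (B), xy, is unchanged by the transformation.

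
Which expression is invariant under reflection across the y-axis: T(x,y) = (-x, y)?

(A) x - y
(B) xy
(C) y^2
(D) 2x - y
C

The map is reflection across the y-axis: T(x,y) = (-x, y).
Substitute the transformed coordinates into each option and compare with the original:
(A) x - y  ->  (-x) - (y) = -x - y   [differs from x - y: not invariant]
(B) xy  ->  (-x)(y) = -xy   [differs from xy: not invariant]
(C) y^2  ->  (y)^2 = y^2   [equals y^2: invariant]
(D) 2x - y  ->  2(-x) - (y) = -2x - y   [differs from 2x - y: not invariant]

Only option (C), y^2, is unchanged by the transformation.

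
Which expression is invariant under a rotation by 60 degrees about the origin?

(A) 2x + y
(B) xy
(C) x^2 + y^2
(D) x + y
C

A rotation by 60 degrees sends (x, y) to (x/2 - sqrt(3)y/2, sqrt(3)x/2 + y/2).
Substitute the transformed coordinates into each option and compare with the original:
(A) 2x + y  ->  2(x/2 - sqrt(3)y/2) + (sqrt(3)x/2 + y/2) = sqrt(3)x/2 + x - sqrt(3)y + y/2   [differs from 2x + y: not invariant]
(B) xy  ->  (x/2 - sqrt(3)y/2)(sqrt(3)x/2 + y/2) = sqrt(3)x^2/4 - xy/2 - sqrt(3)y^2/4   [differs from xy: not invariant]
(C) x^2 + y^2  ->  (x/2 - sqrt(3)y/2)^2 + (sqrt(3)x/2 + y/2)^2 = x^2 + y^2   [equals x^2 + y^2: invariant]
(D) x + y  ->  (x/2 - sqrt(3)y/2) + (sqrt(3)x/2 + y/2) = x/2 + sqrt(3)x/2 - sqrt(3)y/2 + y/2   [differs from x + y: not invariant]

Only option (C), x^2 + y^2, is unchanged by the transformation.
Geometrically, x^2 + y^2 is the squared distance from the origin, which every rotation about the origin preserves.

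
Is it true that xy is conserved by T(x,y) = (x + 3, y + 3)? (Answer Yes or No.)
No

Substitute T(x,y) = (x + 3, y + 3) into the expression and compare with the original.

Original: xy
After applying T: (x + 3)(y + 3) = xy + 3x + 3y + 9

This differs from the original xy (difference: 3x + 3y + 9), so the expression is NOT invariant.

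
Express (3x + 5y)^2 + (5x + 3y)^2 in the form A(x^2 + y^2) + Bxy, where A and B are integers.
34(x^2 + y^2) + 60xy

Expanding: (3x + 5y)^2 = 9x^2 + 30xy + 25y^2
(5x + 3y)^2 = 25x^2 + 30xy + 9y^2
Sum = (9+25)(x^2+y^2) + 60xy = 34(x^2 + y^2) + 60xy
This is symmetric in x and y.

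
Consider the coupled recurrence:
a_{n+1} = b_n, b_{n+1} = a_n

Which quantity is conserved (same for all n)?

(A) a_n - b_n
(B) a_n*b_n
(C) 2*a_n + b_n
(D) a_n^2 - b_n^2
B

Replace a_n by a_{n+1} = b_n and b_n by b_{n+1} = a_n in each option and simplify:
(A) a_n - b_n  ->  (b_n) - (a_n) = -a_n + b_n   [not conserved]
(B) a_n*b_n  ->  (b_n)*(a_n) = a_n*b_n   [conserved]
(C) 2*a_n + b_n  ->  2*(b_n) + (a_n) = a_n + 2*b_n   [not conserved]
(D) a_n^2 - b_n^2  ->  (b_n)^2 - (a_n)^2 = -a_n^2 + b_n^2   [not conserved]

Only (B) a_n*b_n returns to itself after one step, so it is the conserved quantity.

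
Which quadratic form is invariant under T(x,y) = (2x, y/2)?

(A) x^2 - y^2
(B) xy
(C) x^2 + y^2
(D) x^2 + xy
B

T multiplies x by 2 and divides y by 2.
Substitute the transformed coordinates into each option and compare with the original:
(A) x^2 - y^2  ->  (2x)^2 - (y/2)^2 = 4x^2 - y^2/4   [differs from x^2 - y^2: not invariant]
(B) xy  ->  (2x)(y/2) = xy   [equals xy: invariant]
(C) x^2 + y^2  ->  (2x)^2 + (y/2)^2 = 4x^2 + y^2/4   [differs from x^2 + y^2: not invariant]
(D) x^2 + xy  ->  (2x)^2 + (2x)(y/2) = 4x^2 + xy   [differs from x^2 + xy: not invariant]

Only option (B), xy, is unchanged by the transformation.
The factors 2 and 1/2 cancel only in the pure product xy.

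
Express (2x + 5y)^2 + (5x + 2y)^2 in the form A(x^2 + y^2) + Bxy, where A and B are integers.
29(x^2 + y^2) + 40xy

Expanding: (2x + 5y)^2 = 4x^2 + 20xy + 25y^2
(5x + 2y)^2 = 25x^2 + 20xy + 4y^2
Sum = (4+25)(x^2+y^2) + 40xy = 29(x^2 + y^2) + 40xy
This is symmetric in x and y.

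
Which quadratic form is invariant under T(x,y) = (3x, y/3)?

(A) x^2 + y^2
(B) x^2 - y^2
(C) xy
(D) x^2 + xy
C

T multiplies x by 3 and divides y by 3.
Substitute the transformed coordinates into each option and compare with the original:
(A) x^2 + y^2  ->  (3x)^2 + (y/3)^2 = 9x^2 + y^2/9   [differs from x^2 + y^2: not invariant]
(B) x^2 - y^2  ->  (3x)^2 - (y/3)^2 = 9x^2 - y^2/9   [differs from x^2 - y^2: not invariant]
(C) xy  ->  (3x)(y/3) = xy   [equals xy: invariant]
(D) x^2 + xy  ->  (3x)^2 + (3x)(y/3) = 9x^2 + xy   [differs from x^2 + xy: not invariant]

Only option (C), xy, is unchanged by the transformation.
The factors 3 and 1/3 cancel only in the pure product xy.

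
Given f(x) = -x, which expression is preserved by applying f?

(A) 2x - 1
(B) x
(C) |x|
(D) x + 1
C

For f(x) = -x:
Applying f replaces x by -x. Since |-x| = |x|, the absolute value is unchanged by f, whereas x -> -x, 2x - 1 -> -2x - 1 and x + 1 -> -x + 1 all change.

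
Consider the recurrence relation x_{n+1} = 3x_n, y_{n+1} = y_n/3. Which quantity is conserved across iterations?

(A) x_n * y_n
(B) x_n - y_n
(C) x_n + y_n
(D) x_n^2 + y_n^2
A

For the recurrence x_{n+1} = 3x_n, y_{n+1} = y_n/3:

x_{n+1} * y_{n+1} = (3x_n) * (y_n/3) = x_n * y_n
The product is conserved.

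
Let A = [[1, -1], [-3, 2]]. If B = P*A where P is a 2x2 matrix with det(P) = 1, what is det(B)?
-1

By the multiplicative property of determinants, det(B) = det(P*A) = det(P) * det(A) = det(A),
so the determinant is invariant under multiplication by any determinant-1 matrix; we just need det(A).

det(A) = (1)(2) - (-1)(-3) = 2 - 3 = -1

Therefore det(B) = 1 * (-1) = -1.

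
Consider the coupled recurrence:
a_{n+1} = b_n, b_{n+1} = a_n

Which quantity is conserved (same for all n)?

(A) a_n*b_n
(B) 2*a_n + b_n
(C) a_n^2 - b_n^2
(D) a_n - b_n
A

Replace a_n by a_{n+1} = b_n and b_n by b_{n+1} = a_n in each option and simplify:
(A) a_n*b_n  ->  (b_n)*(a_n) = a_n*b_n   [conserved]
(B) 2*a_n + b_n  ->  2*(b_n) + (a_n) = a_n + 2*b_n   [not conserved]
(C) a_n^2 - b_n^2  ->  (b_n)^2 - (a_n)^2 = -a_n^2 + b_n^2   [not conserved]
(D) a_n - b_n  ->  (b_n) - (a_n) = -a_n + b_n   [not conserved]

Only (A) a_n*b_n returns to itself after one step, so it is the conserved quantity.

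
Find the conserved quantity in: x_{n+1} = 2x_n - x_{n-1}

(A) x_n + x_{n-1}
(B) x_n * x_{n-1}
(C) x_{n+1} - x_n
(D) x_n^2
C

For the recurrence x_{n+1} = 2x_n - x_{n-1}:

If x_{n+1} = 2x_n - x_{n-1}, then:
x_{n+1} - x_n = x_n - x_{n-1}
The first difference is constant throughout the sequence.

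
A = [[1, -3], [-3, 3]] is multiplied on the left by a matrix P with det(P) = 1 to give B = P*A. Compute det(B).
-6

By the multiplicative property of determinants, det(B) = det(P*A) = det(P) * det(A) = det(A),
so the determinant is invariant under multiplication by any determinant-1 matrix; we just need det(A).

det(A) = (1)(3) - (-3)(-3) = 3 - 9 = -6

Therefore det(B) = 1 * (-6) = -6.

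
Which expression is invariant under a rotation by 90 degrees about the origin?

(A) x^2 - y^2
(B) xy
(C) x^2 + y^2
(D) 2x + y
C

A rotation by 90 degrees sends (x, y) to (-y, x).
Substitute the transformed coordinates into each option and compare with the original:
(A) x^2 - y^2  ->  (-y)^2 - (x)^2 = -x^2 + y^2   [differs from x^2 - y^2: not invariant]
(B) xy  ->  (-y)(x) = -xy   [differs from xy: not invariant]
(C) x^2 + y^2  ->  (-y)^2 + (x)^2 = x^2 + y^2   [equals x^2 + y^2: invariant]
(D) 2x + y  ->  2(-y) + (x) = x - 2y   [differs from 2x + y: not invariant]

Only option (C), x^2 + y^2, is unchanged by the transformation.
Geometrically, x^2 + y^2 is the squared distance from the origin, which every rotation about the origin preserves.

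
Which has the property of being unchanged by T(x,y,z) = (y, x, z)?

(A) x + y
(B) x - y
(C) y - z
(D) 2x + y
A

Apply T(x,y,z) = (y, x, z) to each option, i.e. replace (x, y, z) by the transformed coordinates.
Substitute the transformed coordinates into each option and compare with the original:
(A) x + y  ->  (y) + (x) = x + y   [equals x + y: invariant]
(B) x - y  ->  (y) - (x) = -x + y   [differs from x - y: not invariant]
(C) y - z  ->  (x) - (z) = x - z   [differs from y - z: not invariant]
(D) 2x + y  ->  2(y) + (x) = x + 2y   [differs from 2x + y: not invariant]

Only option (A), x + y, is unchanged by the transformation.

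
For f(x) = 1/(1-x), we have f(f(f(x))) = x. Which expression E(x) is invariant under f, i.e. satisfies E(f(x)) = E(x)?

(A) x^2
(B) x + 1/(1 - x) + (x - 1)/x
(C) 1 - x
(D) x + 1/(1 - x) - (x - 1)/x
B

Replace x by f(x) = 1/(1 - x) in each option and simplify. As a quick numerical cross-check, also compare E(3) with E(f(3)) = E(-1/2).

(A) x^2  ->  (1/(1 - x))^2 = (x - 1)^(-2); check: E(3) = 9 but E(-1/2) = 1/4.   [not invariant]
(B) x + 1/(1 - x) + (x - 1)/x  ->  (1/(1 - x)) + 1/(1 - (1/(1 - x))) + ((1/(1 - x)) - 1)/(1/(1 - x)), which simplifies back to x + 1/(1 - x) + (x - 1)/x; check: E(3) = 19/6, E(-1/2) = 19/6.   [invariant]
(C) 1 - x  ->  1 - (1/(1 - x)) = x/(x - 1); check: E(3) = -2 but E(-1/2) = 3/2.   [not invariant]
(D) x + 1/(1 - x) - (x - 1)/x  ->  (1/(1 - x)) + 1/(1 - (1/(1 - x))) - ((1/(1 - x)) - 1)/(1/(1 - x)) = (x^2(1 - x) - x + (x - 1)^2)/(x(x - 1)); check: E(3) = 11/6 but E(-1/2) = -17/6.   [not invariant]

Only (B) is unchanged. Indeed f(f(x)) = 1/(1 - 1/(1-x)) = (1-x)/(-x) = (x-1)/x, so E(x) = x + f(x) + f(f(x)) is the sum over the whole 3-cycle; applying f just permutes the three terms cyclically (x -> f(x) -> f(f(x)) -> x), leaving the sum unchanged.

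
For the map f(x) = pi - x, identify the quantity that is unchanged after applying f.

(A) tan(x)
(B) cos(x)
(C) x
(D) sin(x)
D

For f(x) = pi - x:
sin(pi - x) = sin(x), so sine is invariant under this transformation.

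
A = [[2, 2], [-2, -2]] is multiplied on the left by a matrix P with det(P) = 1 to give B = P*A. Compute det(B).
0

By the multiplicative property of determinants, det(B) = det(P*A) = det(P) * det(A) = det(A),
so the determinant is invariant under multiplication by any determinant-1 matrix; we just need det(A).

det(A) = (2)(-2) - (2)(-2) = -4 - (-4) = 0

Therefore det(B) = 1 * 0 = 0.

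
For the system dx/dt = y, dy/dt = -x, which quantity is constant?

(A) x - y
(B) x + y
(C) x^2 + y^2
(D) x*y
C

A first integral I satisfies dI/dt = 0 along every solution. Differentiate each option and use the equation of motion:
(A) d/dt[x - y] = y - (-x) = x + y, not identically 0
(B) d/dt[x + y] = y + (-x) = y - x, not identically 0
(C) d/dt[x^2 + y^2] = 2x*dx/dt + 2y*dy/dt = 2x*y + 2y*(-x) = 0
(D) d/dt[x*y] = (dx/dt)y + x(dy/dt) = y^2 - x^2, not identically 0

Only (C) has zero time-derivative. So x^2 + y^2 (the squared radius; trajectories are circles) is the conserved quantity.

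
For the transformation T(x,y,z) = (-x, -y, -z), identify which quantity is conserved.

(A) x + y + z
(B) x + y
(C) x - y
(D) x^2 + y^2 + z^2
D

Apply T(x,y,z) = (-x, -y, -z) to each option, i.e. replace (x, y, z) by the transformed coordinates.
Substitute the transformed coordinates into each option and compare with the original:
(A) x + y + z  ->  (-x) + (-y) + (-z) = -x - y - z   [differs from x + y + z: not invariant]
(B) x + y  ->  (-x) + (-y) = -x - y   [differs from x + y: not invariant]
(C) x - y  ->  (-x) - (-y) = -x + y   [differs from x - y: not invariant]
(D) x^2 + y^2 + z^2  ->  (-x)^2 + (-y)^2 + (-z)^2 = x^2 + y^2 + z^2   [equals x^2 + y^2 + z^2: invariant]

Only option (D), x^2 + y^2 + z^2, is unchanged by the transformation.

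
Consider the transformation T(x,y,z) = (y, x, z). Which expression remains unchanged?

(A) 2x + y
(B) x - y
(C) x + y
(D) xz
C

Apply T(x,y,z) = (y, x, z) to each option, i.e. replace (x, y, z) by the transformed coordinates.
Substitute the transformed coordinates into each option and compare with the original:
(A) 2x + y  ->  2(y) + (x) = x + 2y   [differs from 2x + y: not invariant]
(B) x - y  ->  (y) - (x) = -x + y   [differs from x - y: not invariant]
(C) x + y  ->  (y) + (x) = x + y   [equals x + y: invariant]
(D) xz  ->  (y)(z) = yz   [differs from xz: not invariant]

Only option (C), x + y, is unchanged by the transformation.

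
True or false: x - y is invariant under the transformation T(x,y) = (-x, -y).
False

Substitute T(x,y) = (-x, -y) into the expression and compare with the original.

Original: x - y
After applying T: (-x) - (-y) = -x + y

This differs from the original x - y (difference: -2x + 2y), so the expression is NOT invariant.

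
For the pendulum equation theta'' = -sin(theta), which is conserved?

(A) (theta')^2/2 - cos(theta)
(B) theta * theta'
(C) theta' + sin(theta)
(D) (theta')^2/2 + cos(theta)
A

A first integral I satisfies dI/dt = 0 along every solution. Differentiate each option and use the equation of motion:
(A) d/dt[(theta')^2/2 - cos(theta)] = theta' theta'' + sin(theta) theta' = theta'(-sin(theta)) + theta' sin(theta) = 0
(B) d/dt[theta * theta'] = (theta')^2 + theta theta'' = (theta')^2 - theta sin(theta), not identically 0
(C) d/dt[theta' + sin(theta)] = theta'' + cos(theta) theta' = -sin(theta) + theta' cos(theta), not identically 0
(D) d/dt[(theta')^2/2 + cos(theta)] = theta' theta'' - sin(theta) theta' = -2 theta' sin(theta), not identically 0

Only (A) has zero time-derivative. This is the total energy: kinetic (theta')^2/2 plus potential -cos(theta).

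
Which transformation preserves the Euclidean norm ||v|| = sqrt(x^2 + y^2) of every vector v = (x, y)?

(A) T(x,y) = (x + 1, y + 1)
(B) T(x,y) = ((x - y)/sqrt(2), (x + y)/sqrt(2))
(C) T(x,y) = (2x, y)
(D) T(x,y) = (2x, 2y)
B

A transformation preserves a norm if ||T(v)|| = ||v|| for every v; a single vector where the norm changes rules an option out.

(A) T(x,y) = (x + 1, y + 1): v = (1, 0) has norm sqrt((1)^2 + (0)^2) = 1, but T(v) = (2, 1) has norm sqrt(5) -- not preserved.
(B) T(x,y) = ((x - y)/sqrt(2), (x + y)/sqrt(2)): preserves the norm -- it is an orthogonal map (a rotation/reflection), and (sqrt(2)(x - y)/2)^2 + (sqrt(2)(x + y)/2)^2 simplifies to x^2 + y^2.
(C) T(x,y) = (2x, y): v = (1, 0) has norm sqrt((1)^2 + (0)^2) = 1, but T(v) = (2, 0) has norm 2 -- not preserved.
(D) T(x,y) = (2x, 2y): v = (1, 0) has norm sqrt((1)^2 + (0)^2) = 1, but T(v) = (2, 0) has norm 2 -- not preserved.

Therefore the answer is (B).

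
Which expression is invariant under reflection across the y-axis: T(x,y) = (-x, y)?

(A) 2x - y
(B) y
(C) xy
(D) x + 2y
B

The map is reflection across the y-axis: T(x,y) = (-x, y).
Substitute the transformed coordinates into each option and compare with the original:
(A) 2x - y  ->  2(-x) - (y) = -2x - y   [differs from 2x - y: not invariant]
(B) y  ->  (y) = y   [equals y: invariant]
(C) xy  ->  (-x)(y) = -xy   [differs from xy: not invariant]
(D) x + 2y  ->  (-x) + 2(y) = -x + 2y   [differs from x + 2y: not invariant]

Only option (B), y, is unchanged by the transformation.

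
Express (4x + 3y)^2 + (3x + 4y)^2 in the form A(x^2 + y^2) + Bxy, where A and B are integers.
25(x^2 + y^2) + 48xy

Expanding: (4x + 3y)^2 = 16x^2 + 24xy + 9y^2
(3x + 4y)^2 = 9x^2 + 24xy + 16y^2
Sum = (16+9)(x^2+y^2) + 48xy = 25(x^2 + y^2) + 48xy
This is symmetric in x and y.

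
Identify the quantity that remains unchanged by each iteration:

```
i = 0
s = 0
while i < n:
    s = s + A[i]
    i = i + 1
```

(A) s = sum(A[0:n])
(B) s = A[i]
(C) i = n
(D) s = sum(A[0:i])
D

A loop invariant must hold before the first iteration and be re-established by every execution of the body.

(D) s = sum(A[0:i]): Initially i = 0 and s = 0 = sum of the empty slice A[0:0]. If s = sum(A[0:i]) holds at the top of an iteration, the body sets s to sum(A[0:i]) + A[i] = sum(A[0:i+1]) and then i to i+1, so s = sum(A[0:i]) holds again. At exit i = n, giving s = sum(A[0:n]).

The other options fail:
(A) s = sum(A[0:n]): false before the loop (s = 0, not the full sum) -- it only becomes true at exit.
(B) s = A[i]: after the first iteration s = A[0] but i = 1, so s = A[i] compares s with the wrong element (and fails in general).
(C) i = n: false initially (i = 0); it is the exit condition, not an invariant.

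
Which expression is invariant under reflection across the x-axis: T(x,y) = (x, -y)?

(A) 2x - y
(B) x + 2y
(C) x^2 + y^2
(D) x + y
C

The map is reflection across the x-axis: T(x,y) = (x, -y).
Substitute the transformed coordinates into each option and compare with the original:
(A) 2x - y  ->  2(x) - (-y) = 2x + y   [differs from 2x - y: not invariant]
(B) x + 2y  ->  (x) + 2(-y) = x - 2y   [differs from x + 2y: not invariant]
(C) x^2 + y^2  ->  (x)^2 + (-y)^2 = x^2 + y^2   [equals x^2 + y^2: invariant]
(D) x + y  ->  (x) + (-y) = x - y   [differs from x + y: not invariant]

Only option (C), x^2 + y^2, is unchanged by the transformation.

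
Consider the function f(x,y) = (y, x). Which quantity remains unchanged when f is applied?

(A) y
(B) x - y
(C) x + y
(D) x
C

For f(x,y) = (y, x):
After applying f: x' = y, y' = x. So x' + y' = y + x = x + y.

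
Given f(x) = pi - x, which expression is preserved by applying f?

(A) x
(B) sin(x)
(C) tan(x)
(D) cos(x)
B

For f(x) = pi - x:
sin(pi - x) = sin(x), so sine is invariant under this transformation.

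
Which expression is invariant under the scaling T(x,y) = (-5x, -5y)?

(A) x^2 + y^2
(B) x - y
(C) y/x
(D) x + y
C

Under the uniform scaling T(x,y) = (-5x, -5y):
Substitute the transformed coordinates into each option and compare with the original:
(A) x^2 + y^2  ->  (-5x)^2 + (-5y)^2 = 25x^2 + 25y^2   [differs from x^2 + y^2: not invariant]
(B) x - y  ->  (-5x) - (-5y) = -5x + 5y   [differs from x - y: not invariant]
(C) y/x  ->  (-5y)/(-5x) = y/x   [equals y/x: invariant]
(D) x + y  ->  (-5x) + (-5y) = -5x - 5y   [differs from x + y: not invariant]

Only option (C), y/x, is unchanged by the transformation.
The common factor -5 cancels in a ratio of coordinates, while sums, products and sums of squares pick up factors of -5 or 25.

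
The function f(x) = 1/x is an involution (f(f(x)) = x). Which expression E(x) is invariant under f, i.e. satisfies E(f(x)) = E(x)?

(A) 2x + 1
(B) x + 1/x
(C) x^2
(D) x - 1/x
B

Replace x by f(x) = 1/x in each option and simplify. As a quick numerical cross-check, also compare E(4) with E(f(4)) = E(1/4).

(A) 2x + 1  ->  2(1/x) + 1 = (x + 2)/x; check: E(4) = 9 but E(1/4) = 3/2.   [not invariant]
(B) x + 1/x  ->  (1/x) + 1/(1/x), which simplifies back to x + 1/x; check: E(4) = 17/4, E(1/4) = 17/4.   [invariant]
(C) x^2  ->  (1/x)^2 = x^(-2); check: E(4) = 16 but E(1/4) = 1/16.   [not invariant]
(D) x - 1/x  ->  (1/x) - 1/(1/x) = -x + 1/x; check: E(4) = 15/4 but E(1/4) = -15/4.   [not invariant]

Only (B) is unchanged. E is symmetric under swapping x with f(x) = 1/x, which is exactly what an involution does.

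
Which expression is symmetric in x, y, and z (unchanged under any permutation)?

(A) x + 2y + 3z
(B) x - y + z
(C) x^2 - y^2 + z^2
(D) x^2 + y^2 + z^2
D

A symmetric expression is unchanged when the variables are permuted; here the transformation to test is the swap (x, y) -> (y, x).
A symmetric expression must survive every permutation; the single swap x <-> y already eliminates the distractors, and the keyed expression is also unchanged by x <-> z and y <-> z (each variable enters it in exactly the same way).
Substitute the transformed coordinates into each option and compare with the original:
(A) x + 2y + 3z  ->  (y) + 2(x) + 3z = 2x + y + 3z   [differs from x + 2y + 3z: not invariant]
(B) x - y + z  ->  (y) - (x) + z = -x + y + z   [differs from x - y + z: not invariant]
(C) x^2 - y^2 + z^2  ->  (y)^2 - (x)^2 + z^2 = -x^2 + y^2 + z^2   [differs from x^2 - y^2 + z^2: not invariant]
(D) x^2 + y^2 + z^2  ->  (y)^2 + (x)^2 + z^2 = x^2 + y^2 + z^2   [equals x^2 + y^2 + z^2: invariant]

Only option (D), x^2 + y^2 + z^2, is unchanged by the transformation.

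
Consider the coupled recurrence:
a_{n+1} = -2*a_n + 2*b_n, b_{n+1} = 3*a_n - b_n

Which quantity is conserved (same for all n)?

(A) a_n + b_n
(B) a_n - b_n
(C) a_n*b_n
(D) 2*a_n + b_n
A

Replace a_n by a_{n+1} = -2*a_n + 2*b_n and b_n by b_{n+1} = 3*a_n - b_n in each option and simplify:
(A) a_n + b_n  ->  (-2*a_n + 2*b_n) + (3*a_n - b_n) = a_n + b_n   [conserved]
(B) a_n - b_n  ->  (-2*a_n + 2*b_n) - (3*a_n - b_n) = -5*a_n + 3*b_n   [not conserved]
(C) a_n*b_n  ->  (-2*a_n + 2*b_n)*(3*a_n - b_n) = -6*a_n^2 + 8*a_n*b_n - 2*b_n^2   [not conserved]
(D) 2*a_n + b_n  ->  2*(-2*a_n + 2*b_n) + (3*a_n - b_n) = -a_n + 3*b_n   [not conserved]

Only (A) a_n + b_n returns to itself after one step, so it is the conserved quantity.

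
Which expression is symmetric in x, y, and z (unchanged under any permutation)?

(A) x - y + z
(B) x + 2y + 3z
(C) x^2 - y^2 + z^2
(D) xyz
D

A symmetric expression is unchanged when the variables are permuted; here the transformation to test is the swap (x, y) -> (y, x).
A symmetric expression must survive every permutation; the single swap x <-> y already eliminates the distractors, and the keyed expression is also unchanged by x <-> z and y <-> z (each variable enters it in exactly the same way).
Substitute the transformed coordinates into each option and compare with the original:
(A) x - y + z  ->  (y) - (x) + z = -x + y + z   [differs from x - y + z: not invariant]
(B) x + 2y + 3z  ->  (y) + 2(x) + 3z = 2x + y + 3z   [differs from x + 2y + 3z: not invariant]
(C) x^2 - y^2 + z^2  ->  (y)^2 - (x)^2 + z^2 = -x^2 + y^2 + z^2   [differs from x^2 - y^2 + z^2: not invariant]
(D) xyz  ->  (y)(x)z = xyz   [equals xyz: invariant]

Only option (D), xyz, is unchanged by the transformation.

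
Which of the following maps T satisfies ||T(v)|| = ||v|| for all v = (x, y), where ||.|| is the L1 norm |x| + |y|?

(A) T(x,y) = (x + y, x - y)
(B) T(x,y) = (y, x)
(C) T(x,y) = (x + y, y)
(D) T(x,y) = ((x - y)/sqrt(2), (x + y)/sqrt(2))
B

A transformation preserves a norm if ||T(v)|| = ||v|| for every v; a single vector where the norm changes rules an option out.

(A) T(x,y) = (x + y, x - y): v = (1, 0) has norm |1| + |0| = 1, but T(v) = (1, 1) has norm 2 -- not preserved.
(B) T(x,y) = (y, x): preserves the norm -- it only permutes the coordinates and/or flips signs, which leaves |x| + |y| unchanged.
(C) T(x,y) = (x + y, y): v = (0, 1) has norm |0| + |1| = 1, but T(v) = (1, 1) has norm 2 -- not preserved.
(D) T(x,y) = ((x - y)/sqrt(2), (x + y)/sqrt(2)): v = (1, 0) has norm |1| + |0| = 1, but T(v) = (sqrt(2)/2, sqrt(2)/2) has norm sqrt(2) -- not preserved.

Therefore the answer is (B).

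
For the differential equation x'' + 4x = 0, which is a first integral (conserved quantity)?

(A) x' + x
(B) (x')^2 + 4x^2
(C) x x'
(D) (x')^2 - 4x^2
B

A first integral I satisfies dI/dt = 0 along every solution. Differentiate each option and use the equation of motion:
(A) d/dt[x' + x] = x'' + x' = -4x + x', not identically 0
(B) d/dt[(x')^2 + 4x^2] = 2x'x'' + 8x x' = 2x'(-4x) + 8x x' = 0
(C) d/dt[x x'] = (x')^2 + x x'' = (x')^2 - 4x^2, not identically 0
(D) d/dt[(x')^2 - 4x^2] = 2x'x'' - 8x x' = -16x x', not identically 0

Only (B) has zero time-derivative. So the energy-like quantity (x')^2 + 4x^2 is the first integral.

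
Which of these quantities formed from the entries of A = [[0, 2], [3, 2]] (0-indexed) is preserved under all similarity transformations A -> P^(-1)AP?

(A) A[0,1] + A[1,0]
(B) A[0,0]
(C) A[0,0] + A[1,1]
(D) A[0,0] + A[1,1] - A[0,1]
C

A[0,0] + A[1,1] is the trace of A. By the cyclic property of the trace, tr(P^(-1)AP) = tr(APP^(-1)) = tr(A), so it is the same for every matrix similar to A.

The other combinations are not similarity invariants. For example, take P = [[1, -1], [0, 1]] (det P = 1), so P^(-1) = [[1, 1], [0, 1]] and
B = P^(-1)AP = [[3, 1], [3, -1]].
Evaluating each option on A and on B:
(A) A[0,1] + A[1,0]: 5 for A, 4 for B -> changes
(B) A[0,0]: 0 for A, 3 for B -> changes
(C) A[0,0] + A[1,1]: 2 for A, 2 for B -> unchanged
(D) A[0,0] + A[1,1] - A[0,1]: 0 for A, 1 for B -> changes

Only (C) A[0,0] + A[1,1] = 2 survives (and it does so for every P, not just this one), so it is the invariant.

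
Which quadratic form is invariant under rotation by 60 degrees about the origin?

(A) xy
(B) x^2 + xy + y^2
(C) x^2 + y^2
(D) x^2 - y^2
C

Rotation by 60 degrees sends (x, y) to (x/2 - sqrt(3)y/2, sqrt(3)x/2 + y/2).
Substitute the transformed coordinates into each option and compare with the original:
(A) xy  ->  (x/2 - sqrt(3)y/2)(sqrt(3)x/2 + y/2) = sqrt(3)x^2/4 - xy/2 - sqrt(3)y^2/4   [differs from xy: not invariant]
(B) x^2 + xy + y^2  ->  (x/2 - sqrt(3)y/2)^2 + (x/2 - sqrt(3)y/2)(sqrt(3)x/2 + y/2) + (sqrt(3)x/2 + y/2)^2 = sqrt(3)x^2/4 + x^2 - xy/2 - sqrt(3)y^2/4 + y^2   [differs from x^2 + xy + y^2: not invariant]
(C) x^2 + y^2  ->  (x/2 - sqrt(3)y/2)^2 + (sqrt(3)x/2 + y/2)^2 = x^2 + y^2   [equals x^2 + y^2: invariant]
(D) x^2 - y^2  ->  (x/2 - sqrt(3)y/2)^2 - (sqrt(3)x/2 + y/2)^2 = -x^2/2 - sqrt(3)xy + y^2/2   [differs from x^2 - y^2: not invariant]

Only option (C), x^2 + y^2, is unchanged by the transformation.
x^2 + y^2 is the squared distance from the origin, which rotations preserve.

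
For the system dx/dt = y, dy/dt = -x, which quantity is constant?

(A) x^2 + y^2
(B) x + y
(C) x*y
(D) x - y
A

A first integral I satisfies dI/dt = 0 along every solution. Differentiate each option and use the equation of motion:
(A) d/dt[x^2 + y^2] = 2x*dx/dt + 2y*dy/dt = 2x*y + 2y*(-x) = 0
(B) d/dt[x + y] = y + (-x) = y - x, not identically 0
(C) d/dt[x*y] = (dx/dt)y + x(dy/dt) = y^2 - x^2, not identically 0
(D) d/dt[x - y] = y - (-x) = x + y, not identically 0

Only (A) has zero time-derivative. So x^2 + y^2 (the squared radius; trajectories are circles) is the conserved quantity.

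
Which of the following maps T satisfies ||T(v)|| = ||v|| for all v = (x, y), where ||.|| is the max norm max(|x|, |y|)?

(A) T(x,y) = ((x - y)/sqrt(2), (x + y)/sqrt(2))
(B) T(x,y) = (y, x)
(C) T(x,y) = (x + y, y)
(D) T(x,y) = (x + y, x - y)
B

A transformation preserves a norm if ||T(v)|| = ||v|| for every v; a single vector where the norm changes rules an option out.

(A) T(x,y) = ((x - y)/sqrt(2), (x + y)/sqrt(2)): v = (1, 0) has norm max(|1|, |0|) = 1, but T(v) = (sqrt(2)/2, sqrt(2)/2) has norm sqrt(2)/2 -- not preserved.
(B) T(x,y) = (y, x): preserves the norm -- it only permutes the coordinates and/or flips signs, which leaves max(|x|, |y|) unchanged.
(C) T(x,y) = (x + y, y): v = (1, 1) has norm max(|1|, |1|) = 1, but T(v) = (2, 1) has norm 2 -- not preserved.
(D) T(x,y) = (x + y, x - y): v = (1, 1) has norm max(|1|, |1|) = 1, but T(v) = (2, 0) has norm 2 -- not preserved.

Therefore the answer is (B).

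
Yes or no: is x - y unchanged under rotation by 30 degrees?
No

Applying rotation by 30 degrees: x' = x*cos(30 degrees) - y*sin(30 degrees) = sqrt(3)x/2 - y/2, y' = x*sin(30 degrees) + y*cos(30 degrees) = x/2 + sqrt(3)y/2

Substituting into x - y:
(sqrt(3)x/2 - y/2) - (x/2 + sqrt(3)y/2)
= -x/2 + sqrt(3)x/2 - sqrt(3)y/2 - y/2

This differs from the original expression x - y, so it is NOT invariant.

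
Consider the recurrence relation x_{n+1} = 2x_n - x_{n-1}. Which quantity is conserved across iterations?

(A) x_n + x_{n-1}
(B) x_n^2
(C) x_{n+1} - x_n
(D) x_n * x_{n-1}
C

For the recurrence x_{n+1} = 2x_n - x_{n-1}:

If x_{n+1} = 2x_n - x_{n-1}, then:
x_{n+1} - x_n = x_n - x_{n-1}
The first difference is constant throughout the sequence.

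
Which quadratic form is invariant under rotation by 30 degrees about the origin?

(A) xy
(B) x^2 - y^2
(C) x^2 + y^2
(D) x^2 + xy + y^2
C

Rotation by 30 degrees sends (x, y) to (sqrt(3)x/2 - y/2, x/2 + sqrt(3)y/2).
Substitute the transformed coordinates into each option and compare with the original:
(A) xy  ->  (sqrt(3)x/2 - y/2)(x/2 + sqrt(3)y/2) = sqrt(3)x^2/4 + xy/2 - sqrt(3)y^2/4   [differs from xy: not invariant]
(B) x^2 - y^2  ->  (sqrt(3)x/2 - y/2)^2 - (x/2 + sqrt(3)y/2)^2 = x^2/2 - sqrt(3)xy - y^2/2   [differs from x^2 - y^2: not invariant]
(C) x^2 + y^2  ->  (sqrt(3)x/2 - y/2)^2 + (x/2 + sqrt(3)y/2)^2 = x^2 + y^2   [equals x^2 + y^2: invariant]
(D) x^2 + xy + y^2  ->  (sqrt(3)x/2 - y/2)^2 + (sqrt(3)x/2 - y/2)(x/2 + sqrt(3)y/2) + (x/2 + sqrt(3)y/2)^2 = sqrt(3)x^2/4 + x^2 + xy/2 - sqrt(3)y^2/4 + y^2   [differs from x^2 + xy + y^2: not invariant]

Only option (C), x^2 + y^2, is unchanged by the transformation.
x^2 + y^2 is the squared distance from the origin, which rotations preserve.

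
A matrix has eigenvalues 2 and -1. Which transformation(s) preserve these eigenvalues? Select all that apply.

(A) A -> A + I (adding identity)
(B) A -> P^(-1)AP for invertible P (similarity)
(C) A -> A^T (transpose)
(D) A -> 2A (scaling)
B and C

Eigenvalues are preserved by:
1. Similarity transformations: A -> P^(-1)AP (same characteristic polynomial)
2. Transpose: A^T has the same eigenvalues as A

Eigenvalues are NOT preserved by:
- Adding identity: eigenvalues become 2+1, -1+1
- Scaling: eigenvalues become 4, -2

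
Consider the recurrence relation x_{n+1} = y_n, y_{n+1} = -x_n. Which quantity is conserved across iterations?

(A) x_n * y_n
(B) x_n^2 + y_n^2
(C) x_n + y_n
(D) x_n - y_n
B

For the recurrence x_{n+1} = y_n, y_{n+1} = -x_n:

x_{n+1}^2 + y_{n+1}^2 = y_n^2 + (-x_n)^2 = x_n^2 + y_n^2
The sum of squares is conserved (like energy in a harmonic oscillator).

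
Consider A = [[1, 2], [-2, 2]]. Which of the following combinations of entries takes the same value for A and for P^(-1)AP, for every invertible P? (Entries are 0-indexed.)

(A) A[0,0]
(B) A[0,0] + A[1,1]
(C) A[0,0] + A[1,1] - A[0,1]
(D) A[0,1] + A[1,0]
B

A[0,0] + A[1,1] is the trace of A. By the cyclic property of the trace, tr(P^(-1)AP) = tr(APP^(-1)) = tr(A), so it is the same for every matrix similar to A.

The other combinations are not similarity invariants. For example, take P = [[2, 1], [1, 1]] (det P = 1), so P^(-1) = [[1, -1], [-1, 2]] and
B = P^(-1)AP = [[6, 3], [-8, -3]].
Evaluating each option on A and on B:
(A) A[0,0]: 1 for A, 6 for B -> changes
(B) A[0,0] + A[1,1]: 3 for A, 3 for B -> unchanged
(C) A[0,0] + A[1,1] - A[0,1]: 1 for A, 0 for B -> changes
(D) A[0,1] + A[1,0]: 0 for A, -5 for B -> changes

Only (B) A[0,0] + A[1,1] = 3 survives (and it does so for every P, not just this one), so it is the invariant.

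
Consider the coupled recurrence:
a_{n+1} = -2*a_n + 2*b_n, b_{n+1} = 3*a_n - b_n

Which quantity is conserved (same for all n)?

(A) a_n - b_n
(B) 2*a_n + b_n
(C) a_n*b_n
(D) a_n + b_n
D

Replace a_n by a_{n+1} = -2*a_n + 2*b_n and b_n by b_{n+1} = 3*a_n - b_n in each option and simplify:
(A) a_n - b_n  ->  (-2*a_n + 2*b_n) - (3*a_n - b_n) = -5*a_n + 3*b_n   [not conserved]
(B) 2*a_n + b_n  ->  2*(-2*a_n + 2*b_n) + (3*a_n - b_n) = -a_n + 3*b_n   [not conserved]
(C) a_n*b_n  ->  (-2*a_n + 2*b_n)*(3*a_n - b_n) = -6*a_n^2 + 8*a_n*b_n - 2*b_n^2   [not conserved]
(D) a_n + b_n  ->  (-2*a_n + 2*b_n) + (3*a_n - b_n) = a_n + b_n   [conserved]

Only (D) a_n + b_n returns to itself after one step, so it is the conserved quantity.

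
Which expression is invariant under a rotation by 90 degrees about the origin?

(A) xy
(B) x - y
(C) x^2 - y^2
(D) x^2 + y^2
D

A rotation by 90 degrees sends (x, y) to (-y, x).
Substitute the transformed coordinates into each option and compare with the original:
(A) xy  ->  (-y)(x) = -xy   [differs from xy: not invariant]
(B) x - y  ->  (-y) - (x) = -x - y   [differs from x - y: not invariant]
(C) x^2 - y^2  ->  (-y)^2 - (x)^2 = -x^2 + y^2   [differs from x^2 - y^2: not invariant]
(D) x^2 + y^2  ->  (-y)^2 + (x)^2 = x^2 + y^2   [equals x^2 + y^2: invariant]

Only option (D), x^2 + y^2, is unchanged by the transformation.
Geometrically, x^2 + y^2 is the squared distance from the origin, which every rotation about the origin preserves.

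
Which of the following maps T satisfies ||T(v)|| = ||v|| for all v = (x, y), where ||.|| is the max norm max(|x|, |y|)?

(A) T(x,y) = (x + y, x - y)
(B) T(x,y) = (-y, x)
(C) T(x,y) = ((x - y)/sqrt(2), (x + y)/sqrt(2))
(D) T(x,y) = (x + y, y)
B

A transformation preserves a norm if ||T(v)|| = ||v|| for every v; a single vector where the norm changes rules an option out.

(A) T(x,y) = (x + y, x - y): v = (1, 1) has norm max(|1|, |1|) = 1, but T(v) = (2, 0) has norm 2 -- not preserved.
(B) T(x,y) = (-y, x): preserves the norm -- it only permutes the coordinates and/or flips signs, which leaves max(|x|, |y|) unchanged.
(C) T(x,y) = ((x - y)/sqrt(2), (x + y)/sqrt(2)): v = (1, 0) has norm max(|1|, |0|) = 1, but T(v) = (sqrt(2)/2, sqrt(2)/2) has norm sqrt(2)/2 -- not preserved.
(D) T(x,y) = (x + y, y): v = (1, 1) has norm max(|1|, |1|) = 1, but T(v) = (2, 1) has norm 2 -- not preserved.

Therefore the answer is (B).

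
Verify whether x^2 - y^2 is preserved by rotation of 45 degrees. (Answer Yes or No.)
No

Applying rotation by 45 degrees: x' = x*cos(45 degrees) - y*sin(45 degrees) = sqrt(2)x/2 - sqrt(2)y/2, y' = x*sin(45 degrees) + y*cos(45 degrees) = sqrt(2)x/2 + sqrt(2)y/2

Substituting into x^2 - y^2:
(sqrt(2)x/2 - sqrt(2)y/2)^2 - (sqrt(2)x/2 + sqrt(2)y/2)^2
= -2xy

This differs from the original expression x^2 - y^2, so it is NOT invariant.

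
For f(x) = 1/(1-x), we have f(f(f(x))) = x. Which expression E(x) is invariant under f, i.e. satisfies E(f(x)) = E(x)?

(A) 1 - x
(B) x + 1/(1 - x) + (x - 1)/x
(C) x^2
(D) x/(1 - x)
B

Replace x by f(x) = 1/(1 - x) in each option and simplify. As a quick numerical cross-check, also compare E(4) with E(f(4)) = E(-1/3).

(A) 1 - x  ->  1 - (1/(1 - x)) = x/(x - 1); check: E(4) = -3 but E(-1/3) = 4/3.   [not invariant]
(B) x + 1/(1 - x) + (x - 1)/x  ->  (1/(1 - x)) + 1/(1 - (1/(1 - x))) + ((1/(1 - x)) - 1)/(1/(1 - x)), which simplifies back to x + 1/(1 - x) + (x - 1)/x; check: E(4) = 53/12, E(-1/3) = 53/12.   [invariant]
(C) x^2  ->  (1/(1 - x))^2 = (x - 1)^(-2); check: E(4) = 16 but E(-1/3) = 1/9.   [not invariant]
(D) x/(1 - x)  ->  (1/(1 - x))/(1 - (1/(1 - x))) = -1/x; check: E(4) = -4/3 but E(-1/3) = -1/4.   [not invariant]

Only (B) is unchanged. Indeed f(f(x)) = 1/(1 - 1/(1-x)) = (1-x)/(-x) = (x-1)/x, so E(x) = x + f(x) + f(f(x)) is the sum over the whole 3-cycle; applying f just permutes the three terms cyclically (x -> f(x) -> f(f(x)) -> x), leaving the sum unchanged.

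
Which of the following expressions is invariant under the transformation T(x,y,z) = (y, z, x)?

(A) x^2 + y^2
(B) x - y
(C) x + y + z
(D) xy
C

Apply T(x,y,z) = (y, z, x) to each option, i.e. replace (x, y, z) by the transformed coordinates.
Substitute the transformed coordinates into each option and compare with the original:
(A) x^2 + y^2  ->  (y)^2 + (z)^2 = y^2 + z^2   [differs from x^2 + y^2: not invariant]
(B) x - y  ->  (y) - (z) = y - z   [differs from x - y: not invariant]
(C) x + y + z  ->  (y) + (z) + (x) = x + y + z   [equals x + y + z: invariant]
(D) xy  ->  (y)(z) = yz   [differs from xy: not invariant]

Only option (C), x + y + z, is unchanged by the transformation.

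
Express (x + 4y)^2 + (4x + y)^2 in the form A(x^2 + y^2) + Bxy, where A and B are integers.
17(x^2 + y^2) + 16xy

Expanding: (x + 4y)^2 = x^2 + 8xy + 16y^2
(4x + y)^2 = 16x^2 + 8xy + y^2
Sum = (1+16)(x^2+y^2) + 16xy = 17(x^2 + y^2) + 16xy
This is symmetric in x and y.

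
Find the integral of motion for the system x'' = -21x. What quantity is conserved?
E = (x')^2 + 21x^2

Multiply the equation by x':
x' * x'' = -21x * x'
The left side is d/dt[(x')^2/2] and the right side is d/dt[-21x^2/2], so
d/dt[(x')^2/2 + 21x^2/2] = 0, i.e. (x')^2/2 + 21x^2/2 = constant.
Multiplying by 2, the integral of motion is E = (x')^2 + 21x^2.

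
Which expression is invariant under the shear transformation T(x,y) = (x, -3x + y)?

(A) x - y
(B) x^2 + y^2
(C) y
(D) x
D

Under the shear T(x,y) = (x, -3x + y):
Substitute the transformed coordinates into each option and compare with the original:
(A) x - y  ->  (x) - (-3x + y) = 4x - y   [differs from x - y: not invariant]
(B) x^2 + y^2  ->  (x)^2 + (-3x + y)^2 = 10x^2 - 6xy + y^2   [differs from x^2 + y^2: not invariant]
(C) y  ->  (-3x + y) = -3x + y   [differs from y: not invariant]
(D) x  ->  (x) = x   [equals x: invariant]

Only option (D), x, is unchanged by the transformation.
A vertical shear moves points parallel to the y-axis, so the x-coordinate (and any function of x alone) is unchanged.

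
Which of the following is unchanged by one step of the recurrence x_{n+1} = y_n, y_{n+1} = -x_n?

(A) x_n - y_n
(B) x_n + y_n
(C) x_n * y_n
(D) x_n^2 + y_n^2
D

For the recurrence x_{n+1} = y_n, y_{n+1} = -x_n:

x_{n+1}^2 + y_{n+1}^2 = y_n^2 + (-x_n)^2 = x_n^2 + y_n^2
The sum of squares is conserved (like energy in a harmonic oscillator).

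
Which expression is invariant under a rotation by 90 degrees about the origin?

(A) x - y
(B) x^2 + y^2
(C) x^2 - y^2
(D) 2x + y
B

A rotation by 90 degrees sends (x, y) to (-y, x).
Substitute the transformed coordinates into each option and compare with the original:
(A) x - y  ->  (-y) - (x) = -x - y   [differs from x - y: not invariant]
(B) x^2 + y^2  ->  (-y)^2 + (x)^2 = x^2 + y^2   [equals x^2 + y^2: invariant]
(C) x^2 - y^2  ->  (-y)^2 - (x)^2 = -x^2 + y^2   [differs from x^2 - y^2: not invariant]
(D) 2x + y  ->  2(-y) + (x) = x - 2y   [differs from 2x + y: not invariant]

Only option (B), x^2 + y^2, is unchanged by the transformation.
Geometrically, x^2 + y^2 is the squared distance from the origin, which every rotation about the origin preserves.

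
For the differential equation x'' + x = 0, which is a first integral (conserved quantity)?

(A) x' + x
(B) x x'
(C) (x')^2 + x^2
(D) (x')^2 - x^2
C

A first integral I satisfies dI/dt = 0 along every solution. Differentiate each option and use the equation of motion:
(A) d/dt[x' + x] = x'' + x' = -x + x', not identically 0
(B) d/dt[x x'] = (x')^2 + x x'' = (x')^2 - x^2, not identically 0
(C) d/dt[(x')^2 + x^2] = 2x'x'' + 2x x' = 2x'(-x) + 2x x' = 0
(D) d/dt[(x')^2 - x^2] = 2x'x'' - 2x x' = -4x x', not identically 0

Only (C) has zero time-derivative. So the energy-like quantity (x')^2 + x^2 is the first integral.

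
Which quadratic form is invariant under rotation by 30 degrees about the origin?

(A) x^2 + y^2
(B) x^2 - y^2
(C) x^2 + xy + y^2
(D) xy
A

Rotation by 30 degrees sends (x, y) to (sqrt(3)x/2 - y/2, x/2 + sqrt(3)y/2).
Substitute the transformed coordinates into each option and compare with the original:
(A) x^2 + y^2  ->  (sqrt(3)x/2 - y/2)^2 + (x/2 + sqrt(3)y/2)^2 = x^2 + y^2   [equals x^2 + y^2: invariant]
(B) x^2 - y^2  ->  (sqrt(3)x/2 - y/2)^2 - (x/2 + sqrt(3)y/2)^2 = x^2/2 - sqrt(3)xy - y^2/2   [differs from x^2 - y^2: not invariant]
(C) x^2 + xy + y^2  ->  (sqrt(3)x/2 - y/2)^2 + (sqrt(3)x/2 - y/2)(x/2 + sqrt(3)y/2) + (x/2 + sqrt(3)y/2)^2 = sqrt(3)x^2/4 + x^2 + xy/2 - sqrt(3)y^2/4 + y^2   [differs from x^2 + xy + y^2: not invariant]
(D) xy  ->  (sqrt(3)x/2 - y/2)(x/2 + sqrt(3)y/2) = sqrt(3)x^2/4 + xy/2 - sqrt(3)y^2/4   [differs from xy: not invariant]

Only option (A), x^2 + y^2, is unchanged by the transformation.
x^2 + y^2 is the squared distance from the origin, which rotations preserve.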